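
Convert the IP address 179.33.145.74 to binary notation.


179 = 10110011
33 = 00100001
145 = 10010001
74 = 01001010
Binary: 10110011.00100001.10010001.01001010


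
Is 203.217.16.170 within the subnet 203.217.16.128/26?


Subnet network: 203.217.16.128
Test IP AND mask: 203.217.16.128
Yes, 203.217.16.170 is in 203.217.16.128/26


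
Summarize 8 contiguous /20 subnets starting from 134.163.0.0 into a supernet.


Original prefix: /20
Number of subnets: 8 = 2^3
New prefix = 20 - 3 = 17
Supernet: 134.163.0.0/17


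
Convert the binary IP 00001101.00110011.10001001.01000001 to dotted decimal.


00001101 = 13
00110011 = 51
10001001 = 137
01000001 = 65
IP: 13.51.137.65


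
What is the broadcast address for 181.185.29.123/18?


Network: 181.185.0.0/18
Host bits = 14
Set all host bits to 1:
Broadcast: 181.185.63.255


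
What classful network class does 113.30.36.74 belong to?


First octet: 113
Binary: 01110001
0xxxxxxx -> Class A (1-126)
Class A, default mask 255.0.0.0 (/8)


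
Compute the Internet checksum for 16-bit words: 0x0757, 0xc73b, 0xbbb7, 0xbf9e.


Sum all words (with carry folding):
+ 0x0757 = 0x0757
+ 0xc73b = 0xce92
+ 0xbbb7 = 0x8a4a
+ 0xbf9e = 0x49e9
One's complement: ~0x49e9
Checksum = 0xb616


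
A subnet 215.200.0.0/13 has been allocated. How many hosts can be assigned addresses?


Host bits = 32 - 13 = 19
Total addresses = 2^19 = 524288
Usable = total - 2 (network and broadcast)
Usable hosts: 524286


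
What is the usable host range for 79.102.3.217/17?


Network: 79.102.0.0
Broadcast: 79.102.127.255
First usable = network + 1
Last usable = broadcast - 1
Range: 79.102.0.1 to 79.102.127.254


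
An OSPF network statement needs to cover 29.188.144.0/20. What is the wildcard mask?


Subnet mask: 255.255.240.0
Wildcard = 255.255.255.255 - subnet mask
255 - 255 = 0
255 - 255 = 0
255 - 240 = 15
255 - 0 = 255
Wildcard: 0.0.15.255


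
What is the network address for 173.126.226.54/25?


IP:   10101101.01111110.11100010.00110110
Mask: 11111111.11111111.11111111.10000000
AND operation:
Net:  10101101.01111110.11100010.00000000
Network: 173.126.226.0/25


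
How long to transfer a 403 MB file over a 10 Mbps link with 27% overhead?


Effective throughput = 10 * (1 - 27/100) = 7.3 Mbps
File size in Mb = 403 * 8 = 3224 Mb
Time = 3224 / 7.3
Time = 441.6438 seconds


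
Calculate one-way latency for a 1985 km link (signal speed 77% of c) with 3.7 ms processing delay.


Speed = 0.77 * 3e5 km/s = 231000 km/s
Propagation delay = 1985 / 231000 = 0.0086 s = 8.5931 ms
Processing delay = 3.7 ms
Total one-way latency = 12.2931 ms


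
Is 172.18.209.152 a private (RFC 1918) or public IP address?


RFC 1918 private ranges:
  10.0.0.0/8 (10.0.0.0 - 10.255.255.255)
  172.16.0.0/12 (172.16.0.0 - 172.31.255.255)
  192.168.0.0/16 (192.168.0.0 - 192.168.255.255)
Private (in 172.16.0.0/12)


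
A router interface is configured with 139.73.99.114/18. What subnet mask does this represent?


/18 means 18 network bits, 14 host bits
Binary: 11111111111111111100000000000000
Mask: 255.255.192.0


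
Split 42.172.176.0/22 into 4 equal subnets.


New prefix = 22 + 2 = 24
Each subnet has 256 addresses
  42.172.176.0/24
  42.172.177.0/24
  42.172.178.0/24
  42.172.179.0/24
Subnets: 42.172.176.0/24, 42.172.177.0/24, 42.172.178.0/24, 42.172.179.0/24


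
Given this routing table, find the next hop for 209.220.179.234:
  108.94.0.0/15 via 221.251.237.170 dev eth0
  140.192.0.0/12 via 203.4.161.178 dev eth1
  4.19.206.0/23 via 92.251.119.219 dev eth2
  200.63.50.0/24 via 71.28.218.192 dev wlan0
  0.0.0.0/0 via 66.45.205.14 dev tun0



Longest prefix match for 209.220.179.234:
  /15 108.94.0.0: no
  /12 140.192.0.0: no
  /23 4.19.206.0: no
  /24 200.63.50.0: no
  /0 0.0.0.0: MATCH
Selected: next-hop 66.45.205.14 via tun0 (matched /0)


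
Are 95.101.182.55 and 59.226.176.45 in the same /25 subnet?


Mask: 255.255.255.128
95.101.182.55 AND mask = 95.101.182.0
59.226.176.45 AND mask = 59.226.176.0
No, different subnets (95.101.182.0 vs 59.226.176.0)


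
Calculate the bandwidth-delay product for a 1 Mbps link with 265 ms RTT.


BDP = bandwidth * RTT
= 1 Mbps * 265 ms
= 1 * 1e6 * 265 / 1000 bits
= 265000 bits
= 33125 bytes
= 32.3486 KB
BDP = 265000 bits (33125 bytes)


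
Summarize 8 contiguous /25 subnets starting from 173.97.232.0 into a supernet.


Original prefix: /25
Number of subnets: 8 = 2^3
New prefix = 25 - 3 = 22
Supernet: 173.97.232.0/22


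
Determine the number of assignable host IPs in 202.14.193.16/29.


Host bits = 32 - 29 = 3
Total addresses = 2^3 = 8
Usable = total - 2 (network and broadcast)
Usable hosts: 6


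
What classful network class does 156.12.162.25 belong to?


First octet: 156
Binary: 10011100
10xxxxxx -> Class B (128-191)
Class B, default mask 255.255.0.0 (/16)


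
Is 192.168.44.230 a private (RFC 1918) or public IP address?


RFC 1918 private ranges:
  10.0.0.0/8 (10.0.0.0 - 10.255.255.255)
  172.16.0.0/12 (172.16.0.0 - 172.31.255.255)
  192.168.0.0/16 (192.168.0.0 - 192.168.255.255)
Private (in 192.168.0.0/16)


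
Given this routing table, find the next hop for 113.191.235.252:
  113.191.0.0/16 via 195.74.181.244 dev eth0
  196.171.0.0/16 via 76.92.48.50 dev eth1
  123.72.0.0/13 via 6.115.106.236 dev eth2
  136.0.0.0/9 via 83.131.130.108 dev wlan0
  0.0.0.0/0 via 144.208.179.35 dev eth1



Longest prefix match for 113.191.235.252:
  /16 113.191.0.0: MATCH
  /16 196.171.0.0: no
  /13 123.72.0.0: no
  /9 136.0.0.0: no
  /0 0.0.0.0: MATCH
Selected: next-hop 195.74.181.244 via eth0 (matched /16)


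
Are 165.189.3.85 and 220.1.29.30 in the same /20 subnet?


Mask: 255.255.240.0
165.189.3.85 AND mask = 165.189.0.0
220.1.29.30 AND mask = 220.1.16.0
No, different subnets (165.189.0.0 vs 220.1.16.0)


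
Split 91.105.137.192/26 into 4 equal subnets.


New prefix = 26 + 2 = 28
Each subnet has 16 addresses
  91.105.137.192/28
  91.105.137.208/28
  91.105.137.224/28
  91.105.137.240/28
Subnets: 91.105.137.192/28, 91.105.137.208/28, 91.105.137.224/28, 91.105.137.240/28


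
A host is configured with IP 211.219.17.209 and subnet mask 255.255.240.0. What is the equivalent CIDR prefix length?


Binary: 11111111.11111111.11110000.00000000
Count leading 1s
Prefix: /20


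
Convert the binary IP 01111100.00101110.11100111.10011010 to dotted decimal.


01111100 = 124
00101110 = 46
11100111 = 231
10011010 = 154
IP: 124.46.231.154


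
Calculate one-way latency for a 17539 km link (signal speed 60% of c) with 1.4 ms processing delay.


Speed = 0.6 * 3e5 km/s = 180000 km/s
Propagation delay = 17539 / 180000 = 0.0974 s = 97.4389 ms
Processing delay = 1.4 ms
Total one-way latency = 98.8389 ms


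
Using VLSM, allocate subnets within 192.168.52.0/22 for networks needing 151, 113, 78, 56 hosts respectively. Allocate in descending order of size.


151 hosts -> /24 (254 usable): 192.168.52.0/24
113 hosts -> /25 (126 usable): 192.168.53.0/25
78 hosts -> /25 (126 usable): 192.168.53.128/25
56 hosts -> /26 (62 usable): 192.168.54.0/26
Allocation: 192.168.52.0/24 (151 hosts, 254 usable); 192.168.53.0/25 (113 hosts, 126 usable); 192.168.53.128/25 (78 hosts, 126 usable); 192.168.54.0/26 (56 hosts, 62 usable)


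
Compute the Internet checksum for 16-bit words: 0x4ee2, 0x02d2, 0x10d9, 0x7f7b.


Sum all words (with carry folding):
+ 0x4ee2 = 0x4ee2
+ 0x02d2 = 0x51b4
+ 0x10d9 = 0x628d
+ 0x7f7b = 0xe208
One's complement: ~0xe208
Checksum = 0x1df7


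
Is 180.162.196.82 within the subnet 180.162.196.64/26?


Subnet network: 180.162.196.64
Test IP AND mask: 180.162.196.64
Yes, 180.162.196.82 is in 180.162.196.64/26


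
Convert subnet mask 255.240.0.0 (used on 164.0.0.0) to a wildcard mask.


Subnet mask: 255.240.0.0
Wildcard = 255.255.255.255 - subnet mask
255 - 255 = 0
255 - 240 = 15
255 - 0 = 255
255 - 0 = 255
Wildcard: 0.15.255.255


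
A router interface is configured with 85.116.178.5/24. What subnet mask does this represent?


/24 means 24 network bits, 8 host bits
Binary: 11111111111111111111111100000000
Mask: 255.255.255.0


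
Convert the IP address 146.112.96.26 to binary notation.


146 = 10010010
112 = 01110000
96 = 01100000
26 = 00011010
Binary: 10010010.01110000.01100000.00011010


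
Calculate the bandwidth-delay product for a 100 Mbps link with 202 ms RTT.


BDP = bandwidth * RTT
= 100 Mbps * 202 ms
= 100 * 1e6 * 202 / 1000 bits
= 20200000 bits
= 2525000 bytes
= 2465.8203 KB
BDP = 20200000 bits (2525000 bytes)


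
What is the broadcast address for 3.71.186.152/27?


Network: 3.71.186.128/27
Host bits = 5
Set all host bits to 1:
Broadcast: 3.71.186.159


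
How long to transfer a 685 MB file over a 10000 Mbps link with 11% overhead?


Effective throughput = 10000 * (1 - 11/100) = 8900 Mbps
File size in Mb = 685 * 8 = 5480 Mb
Time = 5480 / 8900
Time = 0.6157 seconds


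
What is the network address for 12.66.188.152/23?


IP:   00001100.01000010.10111100.10011000
Mask: 11111111.11111111.11111110.00000000
AND operation:
Net:  00001100.01000010.10111100.00000000
Network: 12.66.188.0/23


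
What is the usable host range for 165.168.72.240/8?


Network: 165.0.0.0
Broadcast: 165.255.255.255
First usable = network + 1
Last usable = broadcast - 1
Range: 165.0.0.1 to 165.255.255.254


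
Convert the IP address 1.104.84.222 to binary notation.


1 = 00000001
104 = 01101000
84 = 01010100
222 = 11011110
Binary: 00000001.01101000.01010100.11011110


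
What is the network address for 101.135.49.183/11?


IP:   01100101.10000111.00110001.10110111
Mask: 11111111.11100000.00000000.00000000
AND operation:
Net:  01100101.10000000.00000000.00000000
Network: 101.128.0.0/11


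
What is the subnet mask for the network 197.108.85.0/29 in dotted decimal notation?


/29 means 29 network bits, 3 host bits
Binary: 11111111111111111111111111111000
Mask: 255.255.255.248


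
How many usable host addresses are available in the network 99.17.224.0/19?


Host bits = 32 - 19 = 13
Total addresses = 2^13 = 8192
Usable = total - 2 (network and broadcast)
Usable hosts: 8190


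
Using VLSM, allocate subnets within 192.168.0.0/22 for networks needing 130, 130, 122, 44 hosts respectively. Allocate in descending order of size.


130 hosts -> /24 (254 usable): 192.168.0.0/24
130 hosts -> /24 (254 usable): 192.168.1.0/24
122 hosts -> /25 (126 usable): 192.168.2.0/25
44 hosts -> /26 (62 usable): 192.168.2.128/26
Allocation: 192.168.0.0/24 (130 hosts, 254 usable); 192.168.1.0/24 (130 hosts, 254 usable); 192.168.2.0/25 (122 hosts, 126 usable); 192.168.2.128/26 (44 hosts, 62 usable)


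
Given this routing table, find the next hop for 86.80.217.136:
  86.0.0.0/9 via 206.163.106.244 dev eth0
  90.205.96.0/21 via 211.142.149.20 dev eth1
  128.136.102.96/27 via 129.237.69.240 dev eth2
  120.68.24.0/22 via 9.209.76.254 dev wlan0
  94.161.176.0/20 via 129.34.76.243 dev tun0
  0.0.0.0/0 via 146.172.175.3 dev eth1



Longest prefix match for 86.80.217.136:
  /9 86.0.0.0: MATCH
  /21 90.205.96.0: no
  /27 128.136.102.96: no
  /22 120.68.24.0: no
  /20 94.161.176.0: no
  /0 0.0.0.0: MATCH
Selected: next-hop 206.163.106.244 via eth0 (matched /9)


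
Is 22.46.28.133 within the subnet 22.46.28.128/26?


Subnet network: 22.46.28.128
Test IP AND mask: 22.46.28.128
Yes, 22.46.28.133 is in 22.46.28.128/26


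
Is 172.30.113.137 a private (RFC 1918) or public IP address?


RFC 1918 private ranges:
  10.0.0.0/8 (10.0.0.0 - 10.255.255.255)
  172.16.0.0/12 (172.16.0.0 - 172.31.255.255)
  192.168.0.0/16 (192.168.0.0 - 192.168.255.255)
Private (in 172.16.0.0/12)


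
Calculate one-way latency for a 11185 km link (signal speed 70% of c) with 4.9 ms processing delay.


Speed = 0.7 * 3e5 km/s = 210000 km/s
Propagation delay = 11185 / 210000 = 0.0533 s = 53.2619 ms
Processing delay = 4.9 ms
Total one-way latency = 58.1619 ms


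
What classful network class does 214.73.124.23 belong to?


First octet: 214
Binary: 11010110
110xxxxx -> Class C (192-223)
Class C, default mask 255.255.255.0 (/24)


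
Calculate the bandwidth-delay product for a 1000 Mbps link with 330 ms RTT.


BDP = bandwidth * RTT
= 1000 Mbps * 330 ms
= 1000 * 1e6 * 330 / 1000 bits
= 330000000 bits
= 41250000 bytes
= 40283.2031 KB
BDP = 330000000 bits (41250000 bytes)


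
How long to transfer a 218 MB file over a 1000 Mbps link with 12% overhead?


Effective throughput = 1000 * (1 - 12/100) = 880 Mbps
File size in Mb = 218 * 8 = 1744 Mb
Time = 1744 / 880
Time = 1.9818 seconds


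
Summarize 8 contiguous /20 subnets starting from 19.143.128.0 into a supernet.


Original prefix: /20
Number of subnets: 8 = 2^3
New prefix = 20 - 3 = 17
Supernet: 19.143.128.0/17


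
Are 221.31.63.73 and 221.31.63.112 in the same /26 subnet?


Mask: 255.255.255.192
221.31.63.73 AND mask = 221.31.63.64
221.31.63.112 AND mask = 221.31.63.64
Yes, same subnet (221.31.63.64)


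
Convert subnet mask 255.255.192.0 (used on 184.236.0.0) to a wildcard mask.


Subnet mask: 255.255.192.0
Wildcard = 255.255.255.255 - subnet mask
255 - 255 = 0
255 - 255 = 0
255 - 192 = 63
255 - 0 = 255
Wildcard: 0.0.63.255


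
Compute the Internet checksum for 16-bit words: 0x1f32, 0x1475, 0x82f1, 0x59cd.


Sum all words (with carry folding):
+ 0x1f32 = 0x1f32
+ 0x1475 = 0x33a7
+ 0x82f1 = 0xb698
+ 0x59cd = 0x1066
One's complement: ~0x1066
Checksum = 0xef99


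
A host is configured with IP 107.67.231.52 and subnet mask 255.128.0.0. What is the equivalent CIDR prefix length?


Binary: 11111111.10000000.00000000.00000000
Count leading 1s
Prefix: /9


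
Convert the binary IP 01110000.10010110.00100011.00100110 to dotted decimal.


01110000 = 112
10010110 = 150
00100011 = 35
00100110 = 38
IP: 112.150.35.38


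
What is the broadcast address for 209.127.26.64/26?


Network: 209.127.26.64/26
Host bits = 6
Set all host bits to 1:
Broadcast: 209.127.26.127


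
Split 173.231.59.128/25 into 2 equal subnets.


New prefix = 25 + 1 = 26
Each subnet has 64 addresses
  173.231.59.128/26
  173.231.59.192/26
Subnets: 173.231.59.128/26, 173.231.59.192/26


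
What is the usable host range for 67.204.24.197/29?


Network: 67.204.24.192
Broadcast: 67.204.24.199
First usable = network + 1
Last usable = broadcast - 1
Range: 67.204.24.193 to 67.204.24.198


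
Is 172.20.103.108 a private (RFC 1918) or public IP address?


RFC 1918 private ranges:
  10.0.0.0/8 (10.0.0.0 - 10.255.255.255)
  172.16.0.0/12 (172.16.0.0 - 172.31.255.255)
  192.168.0.0/16 (192.168.0.0 - 192.168.255.255)
Private (in 172.16.0.0/12)


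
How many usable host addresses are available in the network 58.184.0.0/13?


Host bits = 32 - 13 = 19
Total addresses = 2^19 = 524288
Usable = total - 2 (network and broadcast)
Usable hosts: 524286


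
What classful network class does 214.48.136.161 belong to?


First octet: 214
Binary: 11010110
110xxxxx -> Class C (192-223)
Class C, default mask 255.255.255.0 (/24)


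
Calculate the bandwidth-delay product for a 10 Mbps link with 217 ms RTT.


BDP = bandwidth * RTT
= 10 Mbps * 217 ms
= 10 * 1e6 * 217 / 1000 bits
= 2170000 bits
= 271250 bytes
= 264.8926 KB
BDP = 2170000 bits (271250 bytes)


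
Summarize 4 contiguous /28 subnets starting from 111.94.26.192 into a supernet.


Original prefix: /28
Number of subnets: 4 = 2^2
New prefix = 28 - 2 = 26
Supernet: 111.94.26.192/26


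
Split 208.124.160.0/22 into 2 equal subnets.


New prefix = 22 + 1 = 23
Each subnet has 512 addresses
  208.124.160.0/23
  208.124.162.0/23
Subnets: 208.124.160.0/23, 208.124.162.0/23


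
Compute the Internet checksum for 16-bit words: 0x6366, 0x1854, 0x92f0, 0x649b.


Sum all words (with carry folding):
+ 0x6366 = 0x6366
+ 0x1854 = 0x7bba
+ 0x92f0 = 0x0eab
+ 0x649b = 0x7346
One's complement: ~0x7346
Checksum = 0x8cb9


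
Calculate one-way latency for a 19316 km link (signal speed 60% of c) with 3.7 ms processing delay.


Speed = 0.6 * 3e5 km/s = 180000 km/s
Propagation delay = 19316 / 180000 = 0.1073 s = 107.3111 ms
Processing delay = 3.7 ms
Total one-way latency = 111.0111 ms


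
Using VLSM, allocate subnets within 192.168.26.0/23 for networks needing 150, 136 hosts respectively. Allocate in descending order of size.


150 hosts -> /24 (254 usable): 192.168.26.0/24
136 hosts -> /24 (254 usable): 192.168.27.0/24
Allocation: 192.168.26.0/24 (150 hosts, 254 usable); 192.168.27.0/24 (136 hosts, 254 usable)


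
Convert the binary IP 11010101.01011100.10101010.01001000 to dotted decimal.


11010101 = 213
01011100 = 92
10101010 = 170
01001000 = 72
IP: 213.92.170.72


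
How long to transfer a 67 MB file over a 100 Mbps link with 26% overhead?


Effective throughput = 100 * (1 - 26/100) = 74 Mbps
File size in Mb = 67 * 8 = 536 Mb
Time = 536 / 74
Time = 7.2432 seconds


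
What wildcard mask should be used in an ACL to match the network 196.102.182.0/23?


Subnet mask: 255.255.254.0
Wildcard = 255.255.255.255 - subnet mask
255 - 255 = 0
255 - 255 = 0
255 - 254 = 1
255 - 0 = 255
Wildcard: 0.0.1.255


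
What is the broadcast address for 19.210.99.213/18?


Network: 19.210.64.0/18
Host bits = 14
Set all host bits to 1:
Broadcast: 19.210.127.255


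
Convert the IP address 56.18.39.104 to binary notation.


56 = 00111000
18 = 00010010
39 = 00100111
104 = 01101000
Binary: 00111000.00010010.00100111.01101000


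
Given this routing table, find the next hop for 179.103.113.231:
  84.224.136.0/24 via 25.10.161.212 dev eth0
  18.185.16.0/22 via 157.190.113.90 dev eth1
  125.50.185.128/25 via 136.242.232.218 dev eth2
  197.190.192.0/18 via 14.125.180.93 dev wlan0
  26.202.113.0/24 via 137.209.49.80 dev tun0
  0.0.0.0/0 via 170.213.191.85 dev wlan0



Longest prefix match for 179.103.113.231:
  /24 84.224.136.0: no
  /22 18.185.16.0: no
  /25 125.50.185.128: no
  /18 197.190.192.0: no
  /24 26.202.113.0: no
  /0 0.0.0.0: MATCH
Selected: next-hop 170.213.191.85 via wlan0 (matched /0)


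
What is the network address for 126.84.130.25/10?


IP:   01111110.01010100.10000010.00011001
Mask: 11111111.11000000.00000000.00000000
AND operation:
Net:  01111110.01000000.00000000.00000000
Network: 126.64.0.0/10


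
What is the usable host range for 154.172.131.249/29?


Network: 154.172.131.248
Broadcast: 154.172.131.255
First usable = network + 1
Last usable = broadcast - 1
Range: 154.172.131.249 to 154.172.131.254


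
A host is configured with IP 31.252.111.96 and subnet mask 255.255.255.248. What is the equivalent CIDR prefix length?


Binary: 11111111.11111111.11111111.11111000
Count leading 1s
Prefix: /29


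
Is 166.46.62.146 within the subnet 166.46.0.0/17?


Subnet network: 166.46.0.0
Test IP AND mask: 166.46.0.0
Yes, 166.46.62.146 is in 166.46.0.0/17


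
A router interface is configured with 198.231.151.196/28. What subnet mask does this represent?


/28 means 28 network bits, 4 host bits
Binary: 11111111111111111111111111110000
Mask: 255.255.255.240


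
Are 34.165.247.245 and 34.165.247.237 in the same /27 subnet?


Mask: 255.255.255.224
34.165.247.245 AND mask = 34.165.247.224
34.165.247.237 AND mask = 34.165.247.224
Yes, same subnet (34.165.247.224)


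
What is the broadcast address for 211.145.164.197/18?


Network: 211.145.128.0/18
Host bits = 14
Set all host bits to 1:
Broadcast: 211.145.191.255


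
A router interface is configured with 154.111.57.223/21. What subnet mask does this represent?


/21 means 21 network bits, 11 host bits
Binary: 11111111111111111111100000000000
Mask: 255.255.248.0


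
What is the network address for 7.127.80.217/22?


IP:   00000111.01111111.01010000.11011001
Mask: 11111111.11111111.11111100.00000000
AND operation:
Net:  00000111.01111111.01010000.00000000
Network: 7.127.80.0/22


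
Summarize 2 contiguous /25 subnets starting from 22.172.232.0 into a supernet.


Original prefix: /25
Number of subnets: 2 = 2^1
New prefix = 25 - 1 = 24
Supernet: 22.172.232.0/24


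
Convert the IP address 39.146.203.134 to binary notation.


39 = 00100111
146 = 10010010
203 = 11001011
134 = 10000110
Binary: 00100111.10010010.11001011.10000110


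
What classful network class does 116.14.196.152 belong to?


First octet: 116
Binary: 01110100
0xxxxxxx -> Class A (1-126)
Class A, default mask 255.0.0.0 (/8)


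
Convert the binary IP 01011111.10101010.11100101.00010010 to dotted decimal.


01011111 = 95
10101010 = 170
11100101 = 229
00010010 = 18
IP: 95.170.229.18


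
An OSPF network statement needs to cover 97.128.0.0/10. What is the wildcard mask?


Subnet mask: 255.192.0.0
Wildcard = 255.255.255.255 - subnet mask
255 - 255 = 0
255 - 192 = 63
255 - 0 = 255
255 - 0 = 255
Wildcard: 0.63.255.255


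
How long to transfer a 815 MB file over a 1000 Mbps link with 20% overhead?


Effective throughput = 1000 * (1 - 20/100) = 800 Mbps
File size in Mb = 815 * 8 = 6520 Mb
Time = 6520 / 800
Time = 8.15 seconds


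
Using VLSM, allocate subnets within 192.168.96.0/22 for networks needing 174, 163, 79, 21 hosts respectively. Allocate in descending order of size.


174 hosts -> /24 (254 usable): 192.168.96.0/24
163 hosts -> /24 (254 usable): 192.168.97.0/24
79 hosts -> /25 (126 usable): 192.168.98.0/25
21 hosts -> /27 (30 usable): 192.168.98.128/27
Allocation: 192.168.96.0/24 (174 hosts, 254 usable); 192.168.97.0/24 (163 hosts, 254 usable); 192.168.98.0/25 (79 hosts, 126 usable); 192.168.98.128/27 (21 hosts, 30 usable)


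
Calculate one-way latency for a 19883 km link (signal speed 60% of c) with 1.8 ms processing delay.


Speed = 0.6 * 3e5 km/s = 180000 km/s
Propagation delay = 19883 / 180000 = 0.1105 s = 110.4611 ms
Processing delay = 1.8 ms
Total one-way latency = 112.2611 ms


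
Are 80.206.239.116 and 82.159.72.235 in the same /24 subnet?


Mask: 255.255.255.0
80.206.239.116 AND mask = 80.206.239.0
82.159.72.235 AND mask = 82.159.72.0
No, different subnets (80.206.239.0 vs 82.159.72.0)


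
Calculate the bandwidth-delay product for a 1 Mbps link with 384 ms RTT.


BDP = bandwidth * RTT
= 1 Mbps * 384 ms
= 1 * 1e6 * 384 / 1000 bits
= 384000 bits
= 48000 bytes
= 46.875 KB
BDP = 384000 bits (48000 bytes)


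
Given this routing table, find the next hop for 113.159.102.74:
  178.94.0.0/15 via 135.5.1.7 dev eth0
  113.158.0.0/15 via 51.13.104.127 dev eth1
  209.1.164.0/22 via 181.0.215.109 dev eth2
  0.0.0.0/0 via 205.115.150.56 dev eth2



Longest prefix match for 113.159.102.74:
  /15 178.94.0.0: no
  /15 113.158.0.0: MATCH
  /22 209.1.164.0: no
  /0 0.0.0.0: MATCH
Selected: next-hop 51.13.104.127 via eth1 (matched /15)


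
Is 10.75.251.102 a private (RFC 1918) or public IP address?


RFC 1918 private ranges:
  10.0.0.0/8 (10.0.0.0 - 10.255.255.255)
  172.16.0.0/12 (172.16.0.0 - 172.31.255.255)
  192.168.0.0/16 (192.168.0.0 - 192.168.255.255)
Private (in 10.0.0.0/8)


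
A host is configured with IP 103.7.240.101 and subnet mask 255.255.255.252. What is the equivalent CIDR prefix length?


Binary: 11111111.11111111.11111111.11111100
Count leading 1s
Prefix: /30


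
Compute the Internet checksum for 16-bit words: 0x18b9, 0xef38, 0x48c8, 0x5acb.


Sum all words (with carry folding):
+ 0x18b9 = 0x18b9
+ 0xef38 = 0x07f2
+ 0x48c8 = 0x50ba
+ 0x5acb = 0xab85
One's complement: ~0xab85
Checksum = 0x547a


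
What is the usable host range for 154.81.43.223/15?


Network: 154.80.0.0
Broadcast: 154.81.255.255
First usable = network + 1
Last usable = broadcast - 1
Range: 154.80.0.1 to 154.81.255.254


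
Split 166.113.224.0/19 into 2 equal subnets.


New prefix = 19 + 1 = 20
Each subnet has 4096 addresses
  166.113.224.0/20
  166.113.240.0/20
Subnets: 166.113.224.0/20, 166.113.240.0/20


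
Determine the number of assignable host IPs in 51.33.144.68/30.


Host bits = 32 - 30 = 2
Total addresses = 2^2 = 4
Usable = total - 2 (network and broadcast)
Usable hosts: 2


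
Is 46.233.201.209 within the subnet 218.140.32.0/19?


Subnet network: 218.140.32.0
Test IP AND mask: 46.233.192.0
No, 46.233.201.209 is not in 218.140.32.0/19


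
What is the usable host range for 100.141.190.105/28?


Network: 100.141.190.96
Broadcast: 100.141.190.111
First usable = network + 1
Last usable = broadcast - 1
Range: 100.141.190.97 to 100.141.190.110


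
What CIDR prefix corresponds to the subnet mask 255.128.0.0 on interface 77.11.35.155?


Binary: 11111111.10000000.00000000.00000000
Count leading 1s
Prefix: /9


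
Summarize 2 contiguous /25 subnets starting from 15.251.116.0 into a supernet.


Original prefix: /25
Number of subnets: 2 = 2^1
New prefix = 25 - 1 = 24
Supernet: 15.251.116.0/24


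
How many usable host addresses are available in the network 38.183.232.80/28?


Host bits = 32 - 28 = 4
Total addresses = 2^4 = 16
Usable = total - 2 (network and broadcast)
Usable hosts: 14


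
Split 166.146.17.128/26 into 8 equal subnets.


New prefix = 26 + 3 = 29
Each subnet has 8 addresses
  166.146.17.128/29
  166.146.17.136/29
  166.146.17.144/29
  166.146.17.152/29
  166.146.17.160/29
  166.146.17.168/29
  166.146.17.176/29
  166.146.17.184/29
Subnets: 166.146.17.128/29, 166.146.17.136/29, 166.146.17.144/29, 166.146.17.152/29, 166.146.17.160/29, 166.146.17.168/29, 166.146.17.176/29, 166.146.17.184/29


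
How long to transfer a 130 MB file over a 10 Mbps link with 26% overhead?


Effective throughput = 10 * (1 - 26/100) = 7.4 Mbps
File size in Mb = 130 * 8 = 1040 Mb
Time = 1040 / 7.4
Time = 140.5405 seconds


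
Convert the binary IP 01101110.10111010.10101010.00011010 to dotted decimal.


01101110 = 110
10111010 = 186
10101010 = 170
00011010 = 26
IP: 110.186.170.26


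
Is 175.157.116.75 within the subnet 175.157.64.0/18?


Subnet network: 175.157.64.0
Test IP AND mask: 175.157.64.0
Yes, 175.157.116.75 is in 175.157.64.0/18


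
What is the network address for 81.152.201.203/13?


IP:   01010001.10011000.11001001.11001011
Mask: 11111111.11111000.00000000.00000000
AND operation:
Net:  01010001.10011000.00000000.00000000
Network: 81.152.0.0/13


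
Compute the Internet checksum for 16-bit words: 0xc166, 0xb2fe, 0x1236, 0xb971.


Sum all words (with carry folding):
+ 0xc166 = 0xc166
+ 0xb2fe = 0x7465
+ 0x1236 = 0x869b
+ 0xb971 = 0x400d
One's complement: ~0x400d
Checksum = 0xbff2


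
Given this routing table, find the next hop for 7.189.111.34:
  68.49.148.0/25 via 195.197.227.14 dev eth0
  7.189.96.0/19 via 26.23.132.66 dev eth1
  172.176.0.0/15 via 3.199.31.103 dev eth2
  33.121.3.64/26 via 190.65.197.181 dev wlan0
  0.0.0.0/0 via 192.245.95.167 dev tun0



Longest prefix match for 7.189.111.34:
  /25 68.49.148.0: no
  /19 7.189.96.0: MATCH
  /15 172.176.0.0: no
  /26 33.121.3.64: no
  /0 0.0.0.0: MATCH
Selected: next-hop 26.23.132.66 via eth1 (matched /19)


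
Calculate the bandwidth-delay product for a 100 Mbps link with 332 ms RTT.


BDP = bandwidth * RTT
= 100 Mbps * 332 ms
= 100 * 1e6 * 332 / 1000 bits
= 33200000 bits
= 4150000 bytes
= 4052.7344 KB
BDP = 33200000 bits (4150000 bytes)


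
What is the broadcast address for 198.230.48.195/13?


Network: 198.224.0.0/13
Host bits = 19
Set all host bits to 1:
Broadcast: 198.231.255.255


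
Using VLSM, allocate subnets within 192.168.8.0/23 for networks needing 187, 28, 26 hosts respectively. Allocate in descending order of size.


187 hosts -> /24 (254 usable): 192.168.8.0/24
28 hosts -> /27 (30 usable): 192.168.9.0/27
26 hosts -> /27 (30 usable): 192.168.9.32/27
Allocation: 192.168.8.0/24 (187 hosts, 254 usable); 192.168.9.0/27 (28 hosts, 30 usable); 192.168.9.32/27 (26 hosts, 30 usable)


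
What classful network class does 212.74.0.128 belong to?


First octet: 212
Binary: 11010100
110xxxxx -> Class C (192-223)
Class C, default mask 255.255.255.0 (/24)


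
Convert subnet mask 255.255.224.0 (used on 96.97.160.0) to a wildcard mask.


Subnet mask: 255.255.224.0
Wildcard = 255.255.255.255 - subnet mask
255 - 255 = 0
255 - 255 = 0
255 - 224 = 31
255 - 0 = 255
Wildcard: 0.0.31.255


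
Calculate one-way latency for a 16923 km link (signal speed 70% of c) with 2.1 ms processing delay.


Speed = 0.7 * 3e5 km/s = 210000 km/s
Propagation delay = 16923 / 210000 = 0.0806 s = 80.5857 ms
Processing delay = 2.1 ms
Total one-way latency = 82.6857 ms


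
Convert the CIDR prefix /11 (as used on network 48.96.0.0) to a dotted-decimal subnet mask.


/11 means 11 network bits, 21 host bits
Binary: 11111111111000000000000000000000
Mask: 255.224.0.0


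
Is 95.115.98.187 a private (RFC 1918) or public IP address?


RFC 1918 private ranges:
  10.0.0.0/8 (10.0.0.0 - 10.255.255.255)
  172.16.0.0/12 (172.16.0.0 - 172.31.255.255)
  192.168.0.0/16 (192.168.0.0 - 192.168.255.255)
Public (not in any RFC 1918 range)


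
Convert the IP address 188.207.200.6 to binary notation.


188 = 10111100
207 = 11001111
200 = 11001000
6 = 00000110
Binary: 10111100.11001111.11001000.00000110


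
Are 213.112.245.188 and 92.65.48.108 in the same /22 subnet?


Mask: 255.255.252.0
213.112.245.188 AND mask = 213.112.244.0
92.65.48.108 AND mask = 92.65.48.0
No, different subnets (213.112.244.0 vs 92.65.48.0)


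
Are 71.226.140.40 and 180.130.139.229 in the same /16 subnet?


Mask: 255.255.0.0
71.226.140.40 AND mask = 71.226.0.0
180.130.139.229 AND mask = 180.130.0.0
No, different subnets (71.226.0.0 vs 180.130.0.0)


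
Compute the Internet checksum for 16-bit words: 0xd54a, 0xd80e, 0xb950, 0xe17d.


Sum all words (with carry folding):
+ 0xd54a = 0xd54a
+ 0xd80e = 0xad59
+ 0xb950 = 0x66aa
+ 0xe17d = 0x4828
One's complement: ~0x4828
Checksum = 0xb7d7


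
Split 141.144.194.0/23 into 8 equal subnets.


New prefix = 23 + 3 = 26
Each subnet has 64 addresses
  141.144.194.0/26
  141.144.194.64/26
  141.144.194.128/26
  141.144.194.192/26
  141.144.195.0/26
  141.144.195.64/26
  141.144.195.128/26
  141.144.195.192/26
Subnets: 141.144.194.0/26, 141.144.194.64/26, 141.144.194.128/26, 141.144.194.192/26, 141.144.195.0/26, 141.144.195.64/26, 141.144.195.128/26, 141.144.195.192/26


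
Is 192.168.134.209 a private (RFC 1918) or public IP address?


RFC 1918 private ranges:
  10.0.0.0/8 (10.0.0.0 - 10.255.255.255)
  172.16.0.0/12 (172.16.0.0 - 172.31.255.255)
  192.168.0.0/16 (192.168.0.0 - 192.168.255.255)
Private (in 192.168.0.0/16)


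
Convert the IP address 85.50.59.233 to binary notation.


85 = 01010101
50 = 00110010
59 = 00111011
233 = 11101001
Binary: 01010101.00110010.00111011.11101001


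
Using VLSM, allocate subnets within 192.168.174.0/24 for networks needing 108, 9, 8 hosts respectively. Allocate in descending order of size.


108 hosts -> /25 (126 usable): 192.168.174.0/25
9 hosts -> /28 (14 usable): 192.168.174.128/28
8 hosts -> /28 (14 usable): 192.168.174.144/28
Allocation: 192.168.174.0/25 (108 hosts, 126 usable); 192.168.174.128/28 (9 hosts, 14 usable); 192.168.174.144/28 (8 hosts, 14 usable)


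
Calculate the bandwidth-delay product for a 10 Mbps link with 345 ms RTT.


BDP = bandwidth * RTT
= 10 Mbps * 345 ms
= 10 * 1e6 * 345 / 1000 bits
= 3450000 bits
= 431250 bytes
= 421.1426 KB
BDP = 3450000 bits (431250 bytes)


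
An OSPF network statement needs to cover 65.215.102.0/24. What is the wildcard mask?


Subnet mask: 255.255.255.0
Wildcard = 255.255.255.255 - subnet mask
255 - 255 = 0
255 - 255 = 0
255 - 255 = 0
255 - 0 = 255
Wildcard: 0.0.0.255


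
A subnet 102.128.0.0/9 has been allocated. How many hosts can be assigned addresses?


Host bits = 32 - 9 = 23
Total addresses = 2^23 = 8388608
Usable = total - 2 (network and broadcast)
Usable hosts: 8388606


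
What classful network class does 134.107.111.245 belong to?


First octet: 134
Binary: 10000110
10xxxxxx -> Class B (128-191)
Class B, default mask 255.255.0.0 (/16)


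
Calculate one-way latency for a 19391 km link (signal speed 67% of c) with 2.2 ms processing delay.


Speed = 0.67 * 3e5 km/s = 201000 km/s
Propagation delay = 19391 / 201000 = 0.0965 s = 96.4726 ms
Processing delay = 2.2 ms
Total one-way latency = 98.6726 ms


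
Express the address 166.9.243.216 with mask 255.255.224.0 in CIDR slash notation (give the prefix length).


Binary: 11111111.11111111.11100000.00000000
Count leading 1s
Prefix: /19


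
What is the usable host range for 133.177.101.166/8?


Network: 133.0.0.0
Broadcast: 133.255.255.255
First usable = network + 1
Last usable = broadcast - 1
Range: 133.0.0.1 to 133.255.255.254


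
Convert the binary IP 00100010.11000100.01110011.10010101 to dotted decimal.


00100010 = 34
11000100 = 196
01110011 = 115
10010101 = 149
IP: 34.196.115.149


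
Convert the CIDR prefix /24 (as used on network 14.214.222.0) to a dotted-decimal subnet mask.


/24 means 24 network bits, 8 host bits
Binary: 11111111111111111111111100000000
Mask: 255.255.255.0


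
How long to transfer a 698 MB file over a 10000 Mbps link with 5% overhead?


Effective throughput = 10000 * (1 - 5/100) = 9500 Mbps
File size in Mb = 698 * 8 = 5584 Mb
Time = 5584 / 9500
Time = 0.5878 seconds


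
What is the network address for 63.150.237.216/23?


IP:   00111111.10010110.11101101.11011000
Mask: 11111111.11111111.11111110.00000000
AND operation:
Net:  00111111.10010110.11101100.00000000
Network: 63.150.236.0/23


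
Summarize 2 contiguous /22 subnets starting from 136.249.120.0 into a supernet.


Original prefix: /22
Number of subnets: 2 = 2^1
New prefix = 22 - 1 = 21
Supernet: 136.249.120.0/21


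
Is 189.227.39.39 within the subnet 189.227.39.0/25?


Subnet network: 189.227.39.0
Test IP AND mask: 189.227.39.0
Yes, 189.227.39.39 is in 189.227.39.0/25


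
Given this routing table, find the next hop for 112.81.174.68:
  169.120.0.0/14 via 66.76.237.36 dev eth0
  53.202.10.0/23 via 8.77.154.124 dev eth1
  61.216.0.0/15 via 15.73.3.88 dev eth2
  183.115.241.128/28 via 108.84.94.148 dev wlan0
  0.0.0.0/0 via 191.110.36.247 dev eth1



Longest prefix match for 112.81.174.68:
  /14 169.120.0.0: no
  /23 53.202.10.0: no
  /15 61.216.0.0: no
  /28 183.115.241.128: no
  /0 0.0.0.0: MATCH
Selected: next-hop 191.110.36.247 via eth1 (matched /0)


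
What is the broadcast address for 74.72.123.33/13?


Network: 74.72.0.0/13
Host bits = 19
Set all host bits to 1:
Broadcast: 74.79.255.255


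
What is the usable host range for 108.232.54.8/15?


Network: 108.232.0.0
Broadcast: 108.233.255.255
First usable = network + 1
Last usable = broadcast - 1
Range: 108.232.0.1 to 108.233.255.254


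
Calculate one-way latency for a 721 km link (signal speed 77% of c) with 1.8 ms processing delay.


Speed = 0.77 * 3e5 km/s = 231000 km/s
Propagation delay = 721 / 231000 = 0.0031 s = 3.1212 ms
Processing delay = 1.8 ms
Total one-way latency = 4.9212 ms


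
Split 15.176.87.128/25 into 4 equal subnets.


New prefix = 25 + 2 = 27
Each subnet has 32 addresses
  15.176.87.128/27
  15.176.87.160/27
  15.176.87.192/27
  15.176.87.224/27
Subnets: 15.176.87.128/27, 15.176.87.160/27, 15.176.87.192/27, 15.176.87.224/27


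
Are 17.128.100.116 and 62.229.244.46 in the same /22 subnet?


Mask: 255.255.252.0
17.128.100.116 AND mask = 17.128.100.0
62.229.244.46 AND mask = 62.229.244.0
No, different subnets (17.128.100.0 vs 62.229.244.0)


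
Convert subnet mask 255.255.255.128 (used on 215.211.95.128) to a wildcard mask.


Subnet mask: 255.255.255.128
Wildcard = 255.255.255.255 - subnet mask
255 - 255 = 0
255 - 255 = 0
255 - 255 = 0
255 - 128 = 127
Wildcard: 0.0.0.127


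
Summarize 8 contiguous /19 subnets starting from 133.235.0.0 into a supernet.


Original prefix: /19
Number of subnets: 8 = 2^3
New prefix = 19 - 3 = 16
Supernet: 133.235.0.0/16


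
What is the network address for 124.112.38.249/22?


IP:   01111100.01110000.00100110.11111001
Mask: 11111111.11111111.11111100.00000000
AND operation:
Net:  01111100.01110000.00100100.00000000
Network: 124.112.36.0/22


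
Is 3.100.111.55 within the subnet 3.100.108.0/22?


Subnet network: 3.100.108.0
Test IP AND mask: 3.100.108.0
Yes, 3.100.111.55 is in 3.100.108.0/22


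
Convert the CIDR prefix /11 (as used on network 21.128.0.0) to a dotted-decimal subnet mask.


/11 means 11 network bits, 21 host bits
Binary: 11111111111000000000000000000000
Mask: 255.224.0.0


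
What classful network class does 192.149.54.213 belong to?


First octet: 192
Binary: 11000000
110xxxxx -> Class C (192-223)
Class C, default mask 255.255.255.0 (/24)


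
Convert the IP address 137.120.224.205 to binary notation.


137 = 10001001
120 = 01111000
224 = 11100000
205 = 11001101
Binary: 10001001.01111000.11100000.11001101


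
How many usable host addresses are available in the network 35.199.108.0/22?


Host bits = 32 - 22 = 10
Total addresses = 2^10 = 1024
Usable = total - 2 (network and broadcast)
Usable hosts: 1022


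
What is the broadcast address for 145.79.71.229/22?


Network: 145.79.68.0/22
Host bits = 10
Set all host bits to 1:
Broadcast: 145.79.71.255


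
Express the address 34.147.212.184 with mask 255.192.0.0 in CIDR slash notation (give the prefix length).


Binary: 11111111.11000000.00000000.00000000
Count leading 1s
Prefix: /10


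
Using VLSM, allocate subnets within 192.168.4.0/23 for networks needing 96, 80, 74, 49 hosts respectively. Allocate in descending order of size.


96 hosts -> /25 (126 usable): 192.168.4.0/25
80 hosts -> /25 (126 usable): 192.168.4.128/25
74 hosts -> /25 (126 usable): 192.168.5.0/25
49 hosts -> /26 (62 usable): 192.168.5.128/26
Allocation: 192.168.4.0/25 (96 hosts, 126 usable); 192.168.4.128/25 (80 hosts, 126 usable); 192.168.5.0/25 (74 hosts, 126 usable); 192.168.5.128/26 (49 hosts, 62 usable)


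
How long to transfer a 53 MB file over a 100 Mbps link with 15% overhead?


Effective throughput = 100 * (1 - 15/100) = 85 Mbps
File size in Mb = 53 * 8 = 424 Mb
Time = 424 / 85
Time = 4.9882 seconds


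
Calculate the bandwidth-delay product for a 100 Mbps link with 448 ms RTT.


BDP = bandwidth * RTT
= 100 Mbps * 448 ms
= 100 * 1e6 * 448 / 1000 bits
= 44800000 bits
= 5600000 bytes
= 5468.75 KB
BDP = 44800000 bits (5600000 bytes)


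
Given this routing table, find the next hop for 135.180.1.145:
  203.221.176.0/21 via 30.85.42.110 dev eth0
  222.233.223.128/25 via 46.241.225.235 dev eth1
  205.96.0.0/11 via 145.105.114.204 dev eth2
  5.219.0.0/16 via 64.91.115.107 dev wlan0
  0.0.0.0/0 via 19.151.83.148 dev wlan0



Longest prefix match for 135.180.1.145:
  /21 203.221.176.0: no
  /25 222.233.223.128: no
  /11 205.96.0.0: no
  /16 5.219.0.0: no
  /0 0.0.0.0: MATCH
Selected: next-hop 19.151.83.148 via wlan0 (matched /0)


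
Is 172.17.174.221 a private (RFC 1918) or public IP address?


RFC 1918 private ranges:
  10.0.0.0/8 (10.0.0.0 - 10.255.255.255)
  172.16.0.0/12 (172.16.0.0 - 172.31.255.255)
  192.168.0.0/16 (192.168.0.0 - 192.168.255.255)
Private (in 172.16.0.0/12)


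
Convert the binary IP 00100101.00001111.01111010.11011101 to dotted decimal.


00100101 = 37
00001111 = 15
01111010 = 122
11011101 = 221
IP: 37.15.122.221


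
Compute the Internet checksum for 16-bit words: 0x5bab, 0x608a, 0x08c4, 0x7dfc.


Sum all words (with carry folding):
+ 0x5bab = 0x5bab
+ 0x608a = 0xbc35
+ 0x08c4 = 0xc4f9
+ 0x7dfc = 0x42f6
One's complement: ~0x42f6
Checksum = 0xbd09


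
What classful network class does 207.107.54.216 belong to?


First octet: 207
Binary: 11001111
110xxxxx -> Class C (192-223)
Class C, default mask 255.255.255.0 (/24)


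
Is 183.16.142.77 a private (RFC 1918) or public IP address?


RFC 1918 private ranges:
  10.0.0.0/8 (10.0.0.0 - 10.255.255.255)
  172.16.0.0/12 (172.16.0.0 - 172.31.255.255)
  192.168.0.0/16 (192.168.0.0 - 192.168.255.255)
Public (not in any RFC 1918 range)
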